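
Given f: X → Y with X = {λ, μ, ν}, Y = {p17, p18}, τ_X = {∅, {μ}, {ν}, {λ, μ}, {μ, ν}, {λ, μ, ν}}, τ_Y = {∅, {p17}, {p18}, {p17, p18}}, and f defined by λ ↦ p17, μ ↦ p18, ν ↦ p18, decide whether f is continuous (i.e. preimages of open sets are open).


f is NOT continuous.

Compute f^{-1}(U) for each U ∈ τ_Y:
  U = ∅: f^{-1}(U) = ∅ ∈ τ_X ✓.
  U = {p17}: f^{-1}(U) = {λ} ∉ τ_X ✗.
  U = {p18}: f^{-1}(U) = {μ, ν} ∈ τ_X ✓.
  U = {p17, p18}: f^{-1}(U) = {λ, μ, ν} ∈ τ_X ✓.
Found U = {p17} with f^{-1}(U) = {λ} not in τ_X. Therefore f is NOT continuous.


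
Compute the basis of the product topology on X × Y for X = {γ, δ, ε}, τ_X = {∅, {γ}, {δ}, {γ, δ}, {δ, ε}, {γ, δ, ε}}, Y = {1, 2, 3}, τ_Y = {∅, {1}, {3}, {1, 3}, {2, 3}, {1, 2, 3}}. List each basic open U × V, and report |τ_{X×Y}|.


Basis B = {∅ × ∅, {γ} × {1}, {γ} × {3}, {δ} × {1}, {δ} × {3}, {γ} × {1, 3}, {γ, δ} × {1}, {γ} × {2, 3}, {γ, δ} × {3}, {δ} × {1, 3}, {δ, ε} × {1}, {δ} × {2, 3}, {δ, ε} × {3}, {γ} × {1, 2, 3}, {γ, δ, ε} × {1}, {γ, δ, ε} × {3}, {δ} × {1, 2, 3}, {γ, δ} × {1, 3}, {γ, δ} × {2, 3}, {δ, ε} × {1, 3}, {δ, ε} × {2, 3}, {γ, δ} × {1, 2, 3}, {γ, δ, ε} × {1, 3}, {γ, δ, ε} × {2, 3}, {δ, ε} × {1, 2, 3}, {γ, δ, ε} × {1, 2, 3}}; |τ_{X×Y}| = 108.

Enumerate products U × V with U ∈ τ_X, V ∈ τ_Y (deduplicated):
  ∅ × ∅ = {} (∅)
  {γ} × {1} = {(γ,1)}
  {γ} × {3} = {(γ,3)}
  {δ} × {1} = {(δ,1)}
  {δ} × {3} = {(δ,3)}
  {γ} × {1, 3} = {(γ,1), (γ,3)}
  {γ, δ} × {1} = {(γ,1), (δ,1)}
  {γ} × {2, 3} = {(γ,2), (γ,3)}
  {γ, δ} × {3} = {(γ,3), (δ,3)}
  {δ} × {1, 3} = {(δ,1), (δ,3)}
  {δ, ε} × {1} = {(δ,1), (ε,1)}
  {δ} × {2, 3} = {(δ,2), (δ,3)}
  {δ, ε} × {3} = {(δ,3), (ε,3)}
  {γ} × {1, 2, 3} = {(γ,1), (γ,2), (γ,3)}
  {γ, δ, ε} × {1} = {(γ,1), (δ,1), (ε,1)}
  {γ, δ, ε} × {3} = {(γ,3), (δ,3), (ε,3)}
  {δ} × {1, 2, 3} = {(δ,1), (δ,2), (δ,3)}
  {γ, δ} × {1, 3} = {(γ,1), (γ,3), (δ,1), (δ,3)}
  {γ, δ} × {2, 3} = {(γ,2), (γ,3), (δ,2), (δ,3)}
  {δ, ε} × {1, 3} = {(δ,1), (δ,3), (ε,1), (ε,3)}
  {δ, ε} × {2, 3} = {(δ,2), (δ,3), (ε,2), (ε,3)}
  {γ, δ} × {1, 2, 3} = {(γ,1), (γ,2), (γ,3), (δ,1), (δ,2), (δ,3)}
  {γ, δ, ε} × {1, 3} = {(γ,1), (γ,3), (δ,1), (δ,3), (ε,1), (ε,3)}
  {γ, δ, ε} × {2, 3} = {(γ,2), (γ,3), (δ,2), (δ,3), (ε,2), (ε,3)}
  {δ, ε} × {1, 2, 3} = {(δ,1), (δ,2), (δ,3), (ε,1), (ε,2), (ε,3)}
  {γ, δ, ε} × {1, 2, 3} = {(γ,1), (γ,2), (γ,3), (δ,1), (δ,2), (δ,3), (ε,1), (ε,2), (ε,3)}
These 26 distinct sets form the basis B.
Close under arbitrary unions to get τ_{X×Y}; counting gives |τ_{X×Y}| = 108.


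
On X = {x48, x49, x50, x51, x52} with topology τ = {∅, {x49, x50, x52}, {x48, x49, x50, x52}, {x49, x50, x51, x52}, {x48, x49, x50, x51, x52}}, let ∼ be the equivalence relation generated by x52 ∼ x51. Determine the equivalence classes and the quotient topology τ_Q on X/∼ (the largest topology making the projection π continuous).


X/∼ = {[x48], [x49], [x50], [x51=x52]}; |τ_Q| = 3.

Equivalence classes: [x48], [x49], [x50], [x51=x52].
Quotient map π: X → X/∼ sends x48 ↦ [x48], x49 ↦ [x49], x50 ↦ [x50], x51 ↦ [x51=x52], x52 ↦ [x51=x52].
For each subset V ⊆ X/∼, compute π^{-1}(V) ⊆ X and check whether π^{-1}(V) ∈ τ. V is open in τ_Q iff π^{-1}(V) ∈ τ.
  V = {}: π^{-1}(V) = ∅ ∈ τ ✓.
  V = {[x48]}: π^{-1}(V) = {x48} ∉ τ ✗.
  V = {[x49]}: π^{-1}(V) = {x49} ∉ τ ✗.
  V = {[x48], [x49]}: π^{-1}(V) = {x48, x49} ∉ τ ✗.
  V = {[x50]}: π^{-1}(V) = {x50} ∉ τ ✗.
  V = {[x48], [x50]}: π^{-1}(V) = {x48, x50} ∉ τ ✗.
  V = {[x49], [x50]}: π^{-1}(V) = {x49, x50} ∉ τ ✗.
  V = {[x48], [x49], [x50]}: π^{-1}(V) = {x48, x49, x50} ∉ τ ✗.
  V = {[x51=x52]}: π^{-1}(V) = {x51, x52} ∉ τ ✗.
  V = {[x48], [x51=x52]}: π^{-1}(V) = {x48, x51, x52} ∉ τ ✗.
  V = {[x49], [x51=x52]}: π^{-1}(V) = {x49, x51, x52} ∉ τ ✗.
  V = {[x48], [x49], [x51=x52]}: π^{-1}(V) = {x48, x49, x51, x52} ∉ τ ✗.
  V = {[x50], [x51=x52]}: π^{-1}(V) = {x50, x51, x52} ∉ τ ✗.
  V = {[x48], [x50], [x51=x52]}: π^{-1}(V) = {x48, x50, x51, x52} ∉ τ ✗.
  V = {[x49], [x50], [x51=x52]}: π^{-1}(V) = {x49, x50, x51, x52} ∈ τ ✓.
  V = {[x48], [x49], [x50], [x51=x52]}: π^{-1}(V) = {x48, x49, x50, x51, x52} ∈ τ ✓.
Open sets in the quotient: τ_Q = {{}, {[x49], [x50], [x51=x52]}, {[x48], [x49], [x50], [x51=x52]}} (3 elements).


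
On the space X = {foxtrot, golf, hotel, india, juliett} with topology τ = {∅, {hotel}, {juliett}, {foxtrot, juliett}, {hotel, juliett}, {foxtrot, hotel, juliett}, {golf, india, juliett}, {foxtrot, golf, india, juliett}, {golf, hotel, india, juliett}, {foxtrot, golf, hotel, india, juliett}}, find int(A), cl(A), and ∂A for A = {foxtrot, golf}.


int(A) = ∅, cl(A) = {foxtrot, golf, india}, ∂A = {foxtrot, golf, india}.

Closed sets in (X, τ) are complements of opens:
  closed(X, τ) = {∅, {foxtrot}, {hotel}, {foxtrot, hotel}, {golf, india}, {foxtrot, golf, india}, {golf, hotel, india}, {foxtrot, golf, hotel, india}, {foxtrot, golf, india, juliett}, {foxtrot, golf, hotel, india, juliett}}.
int(A) = ⋃ {U ∈ τ : U ⊆ A}. Opens contained in A: ∅.
Taking the union of these: int(A) = ∅.
cl(A) = ⋂ {C closed : A ⊆ C}. Closed sets containing A: {foxtrot, golf, india}, {foxtrot, golf, hotel, india}, {foxtrot, golf, india, juliett}, {foxtrot, golf, hotel, india, juliett}.
Intersecting these: cl(A) = {foxtrot, golf, india}.
∂A = cl(A) ∖ int(A) = {foxtrot, golf, india} ∖ ∅ = {foxtrot, golf, india}.


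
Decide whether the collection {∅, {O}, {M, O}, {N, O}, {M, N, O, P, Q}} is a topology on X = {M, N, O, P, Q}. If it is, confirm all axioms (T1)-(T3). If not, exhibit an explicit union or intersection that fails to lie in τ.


τ is NOT a topology on X.

Axiom (T1): ∅ ∈ τ? Yes; X ∈ τ? Yes.
Axiom (T2/T3): check pairwise unions and intersections of members of τ.
Counterexample for (T2): {M, O} ∪ {N, O} = {M, N, O} ∉ τ. Therefore τ is NOT a topology.


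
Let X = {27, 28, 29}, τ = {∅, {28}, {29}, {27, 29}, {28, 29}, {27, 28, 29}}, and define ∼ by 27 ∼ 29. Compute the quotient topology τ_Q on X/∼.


X/∼ = {[27=29], [28]}; |τ_Q| = 4.

Equivalence classes: [27=29], [28].
Quotient map π: X → X/∼ sends 27 ↦ [27=29], 28 ↦ [28], 29 ↦ [27=29].
For each subset V ⊆ X/∼, compute π^{-1}(V) ⊆ X and check whether π^{-1}(V) ∈ τ. V is open in τ_Q iff π^{-1}(V) ∈ τ.
  V = {}: π^{-1}(V) = ∅ ∈ τ ✓.
  V = {[27=29]}: π^{-1}(V) = {27, 29} ∈ τ ✓.
  V = {[28]}: π^{-1}(V) = {28} ∈ τ ✓.
  V = {[27=29], [28]}: π^{-1}(V) = {27, 28, 29} ∈ τ ✓.
Open sets in the quotient: τ_Q = {{}, {[27=29]}, {[28]}, {[27=29], [28]}} (4 elements).


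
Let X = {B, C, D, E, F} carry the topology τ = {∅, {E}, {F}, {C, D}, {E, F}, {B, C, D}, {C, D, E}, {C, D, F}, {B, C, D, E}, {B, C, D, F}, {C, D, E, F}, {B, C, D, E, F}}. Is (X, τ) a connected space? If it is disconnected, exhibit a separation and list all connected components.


(X, τ) is disconnected; components = [{E}, {F}, {B, C, D}].

Find clopen sets (U ∈ τ with X ∖ U ∈ τ):
  U = ∅, X ∖ U = {B, C, D, E, F} — both open, so U is clopen.
  U = {E}, X ∖ U = {B, C, D, F} — both open, so U is clopen.
  U = {F}, X ∖ U = {B, C, D, E} — both open, so U is clopen.
  U = {E, F}, X ∖ U = {B, C, D} — both open, so U is clopen.
  U = {B, C, D}, X ∖ U = {E, F} — both open, so U is clopen.
  U = {B, C, D, E}, X ∖ U = {F} — both open, so U is clopen.
  U = {B, C, D, F}, X ∖ U = {E} — both open, so U is clopen.
  U = {B, C, D, E, F}, X ∖ U = ∅ — both open, so U is clopen.
Nontrivial clopen(s) exist: e.g. {B, C, D}. So (X, τ) is disconnected.
Compute connected components by grouping points that agree on all clopens:
  component: {E}
  component: {F}
  component: {B, C, D}


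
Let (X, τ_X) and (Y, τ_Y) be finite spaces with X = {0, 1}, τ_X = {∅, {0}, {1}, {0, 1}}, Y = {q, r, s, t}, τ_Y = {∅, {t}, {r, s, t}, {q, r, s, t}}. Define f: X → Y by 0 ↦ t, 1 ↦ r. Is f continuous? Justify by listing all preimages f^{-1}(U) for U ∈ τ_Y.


f IS continuous.

Compute f^{-1}(U) for each U ∈ τ_Y:
  U = ∅: f^{-1}(U) = ∅ ∈ τ_X ✓.
  U = {t}: f^{-1}(U) = {0} ∈ τ_X ✓.
  U = {r, s, t}: f^{-1}(U) = {0, 1} ∈ τ_X ✓.
  U = {q, r, s, t}: f^{-1}(U) = {0, 1} ∈ τ_X ✓.
Every preimage lies in τ_X, so f IS continuous.


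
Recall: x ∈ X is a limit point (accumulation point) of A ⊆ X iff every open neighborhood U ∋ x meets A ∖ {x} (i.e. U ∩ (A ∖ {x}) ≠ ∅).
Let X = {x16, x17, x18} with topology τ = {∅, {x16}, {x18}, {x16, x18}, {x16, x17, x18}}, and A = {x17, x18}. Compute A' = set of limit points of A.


A' = {x17}

For each x ∈ X, list the open sets U ∈ τ with x ∈ U, then check whether U ∩ (A ∖ {x}) ≠ ∅ for every such U.
  x = x16: open {x16} ∋ x has {x16} ∩ (A ∖ {x16}) = ∅, so x is NOT a limit point.
  x = x17: opens ∋ x are {x16, x17, x18}; each meets A ∖ {x17}, so x IS a limit point.
  x = x18: open {x18} ∋ x has {x18} ∩ (A ∖ {x18}) = ∅, so x is NOT a limit point.
Collecting: A' = {x17}.


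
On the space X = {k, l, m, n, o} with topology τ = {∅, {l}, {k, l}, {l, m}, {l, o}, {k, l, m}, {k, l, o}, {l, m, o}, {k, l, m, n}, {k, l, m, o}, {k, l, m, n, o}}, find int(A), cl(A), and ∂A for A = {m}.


int(A) = ∅, cl(A) = {m, n}, ∂A = {m, n}.

Closed sets in (X, τ) are complements of opens:
  closed(X, τ) = {∅, {n}, {o}, {k, n}, {m, n}, {n, o}, {k, m, n}, {k, n, o}, {m, n, o}, {k, m, n, o}, {k, l, m, n, o}}.
int(A) = ⋃ {U ∈ τ : U ⊆ A}. Opens contained in A: ∅.
Taking the union of these: int(A) = ∅.
cl(A) = ⋂ {C closed : A ⊆ C}. Closed sets containing A: {m, n}, {k, m, n}, {m, n, o}, {k, m, n, o}, {k, l, m, n, o}.
Intersecting these: cl(A) = {m, n}.
∂A = cl(A) ∖ int(A) = {m, n} ∖ ∅ = {m, n}.


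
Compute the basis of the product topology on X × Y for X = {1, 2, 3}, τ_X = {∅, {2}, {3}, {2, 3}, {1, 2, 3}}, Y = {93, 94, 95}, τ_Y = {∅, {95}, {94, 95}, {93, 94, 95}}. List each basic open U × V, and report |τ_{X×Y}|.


Basis B = {∅ × ∅, {2} × {95}, {3} × {95}, {2} × {94, 95}, {2, 3} × {95}, {3} × {94, 95}, {1, 2, 3} × {95}, {2} × {93, 94, 95}, {3} × {93, 94, 95}, {2, 3} × {94, 95}, {1, 2, 3} × {94, 95}, {2, 3} × {93, 94, 95}, {1, 2, 3} × {93, 94, 95}}; |τ_{X×Y}| = 30.

Enumerate products U × V with U ∈ τ_X, V ∈ τ_Y (deduplicated):
  ∅ × ∅ = {} (∅)
  {2} × {95} = {(2,95)}
  {3} × {95} = {(3,95)}
  {2} × {94, 95} = {(2,94), (2,95)}
  {2, 3} × {95} = {(2,95), (3,95)}
  {3} × {94, 95} = {(3,94), (3,95)}
  {1, 2, 3} × {95} = {(1,95), (2,95), (3,95)}
  {2} × {93, 94, 95} = {(2,93), (2,94), (2,95)}
  {3} × {93, 94, 95} = {(3,93), (3,94), (3,95)}
  {2, 3} × {94, 95} = {(2,94), (2,95), (3,94), (3,95)}
  {1, 2, 3} × {94, 95} = {(1,94), (1,95), (2,94), (2,95), (3,94), (3,95)}
  {2, 3} × {93, 94, 95} = {(2,93), (2,94), (2,95), (3,93), (3,94), (3,95)}
  {1, 2, 3} × {93, 94, 95} = {(1,93), (1,94), (1,95), (2,93), (2,94), (2,95), (3,93), (3,94), (3,95)}
These 13 distinct sets form the basis B.
Close under arbitrary unions to get τ_{X×Y}; counting gives |τ_{X×Y}| = 30.


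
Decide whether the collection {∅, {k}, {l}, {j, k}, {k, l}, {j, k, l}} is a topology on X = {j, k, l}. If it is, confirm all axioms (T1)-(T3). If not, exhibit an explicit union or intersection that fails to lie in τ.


τ IS a topology on X.

Axiom (T1): ∅ ∈ τ? Yes; X ∈ τ? Yes.
Axiom (T2/T3): check pairwise unions and intersections of members of τ.
All pairwise intersections and unions checked — each lies in τ. Therefore τ satisfies (T1), (T2), (T3): it IS a topology on X.


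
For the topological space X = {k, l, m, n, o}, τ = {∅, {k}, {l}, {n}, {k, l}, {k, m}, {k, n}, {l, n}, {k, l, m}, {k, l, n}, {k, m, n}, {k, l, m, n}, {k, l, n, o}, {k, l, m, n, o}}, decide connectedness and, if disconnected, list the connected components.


(X, τ) is connected.

Find clopen sets (U ∈ τ with X ∖ U ∈ τ):
  U = ∅, X ∖ U = {k, l, m, n, o} — both open, so U is clopen.
  U = {k, l, m, n, o}, X ∖ U = ∅ — both open, so U is clopen.
Only trivial clopens (∅ and X) exist, so (X, τ) is connected.
Compute connected components by grouping points that agree on all clopens:
  component: {k, l, m, n, o}


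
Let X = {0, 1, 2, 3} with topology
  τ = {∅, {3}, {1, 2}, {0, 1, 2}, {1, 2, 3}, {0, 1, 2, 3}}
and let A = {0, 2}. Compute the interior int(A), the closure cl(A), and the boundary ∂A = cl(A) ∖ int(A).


int(A) = ∅, cl(A) = {0, 1, 2}, ∂A = {0, 1, 2}.

Closed sets in (X, τ) are complements of opens:
  closed(X, τ) = {∅, {0}, {3}, {0, 3}, {0, 1, 2}, {0, 1, 2, 3}}.
int(A) = ⋃ {U ∈ τ : U ⊆ A}. Opens contained in A: ∅.
Taking the union of these: int(A) = ∅.
cl(A) = ⋂ {C closed : A ⊆ C}. Closed sets containing A: {0, 1, 2}, {0, 1, 2, 3}.
Intersecting these: cl(A) = {0, 1, 2}.
∂A = cl(A) ∖ int(A) = {0, 1, 2} ∖ ∅ = {0, 1, 2}.


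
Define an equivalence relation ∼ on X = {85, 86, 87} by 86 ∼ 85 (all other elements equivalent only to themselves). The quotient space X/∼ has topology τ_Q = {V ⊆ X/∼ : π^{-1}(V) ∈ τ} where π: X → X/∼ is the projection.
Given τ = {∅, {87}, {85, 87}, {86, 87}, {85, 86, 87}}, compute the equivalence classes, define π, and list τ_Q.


X/∼ = {[85=86], [87]}; |τ_Q| = 3.

Equivalence classes: [85=86], [87].
Quotient map π: X → X/∼ sends 85 ↦ [85=86], 86 ↦ [85=86], 87 ↦ [87].
For each subset V ⊆ X/∼, compute π^{-1}(V) ⊆ X and check whether π^{-1}(V) ∈ τ. V is open in τ_Q iff π^{-1}(V) ∈ τ.
  V = {}: π^{-1}(V) = ∅ ∈ τ ✓.
  V = {[85=86]}: π^{-1}(V) = {85, 86} ∉ τ ✗.
  V = {[87]}: π^{-1}(V) = {87} ∈ τ ✓.
  V = {[85=86], [87]}: π^{-1}(V) = {85, 86, 87} ∈ τ ✓.
Open sets in the quotient: τ_Q = {{}, {[87]}, {[85=86], [87]}} (3 elements).


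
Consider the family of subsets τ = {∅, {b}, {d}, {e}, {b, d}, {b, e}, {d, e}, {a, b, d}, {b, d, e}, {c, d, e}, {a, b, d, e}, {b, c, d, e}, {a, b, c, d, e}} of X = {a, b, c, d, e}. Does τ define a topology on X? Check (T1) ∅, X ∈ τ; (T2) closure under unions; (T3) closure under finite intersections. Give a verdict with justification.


τ IS a topology on X.

Axiom (T1): ∅ ∈ τ? Yes; X ∈ τ? Yes.
Axiom (T2/T3): check pairwise unions and intersections of members of τ.
All pairwise intersections and unions checked — each lies in τ. Therefore τ satisfies (T1), (T2), (T3): it IS a topology on X.


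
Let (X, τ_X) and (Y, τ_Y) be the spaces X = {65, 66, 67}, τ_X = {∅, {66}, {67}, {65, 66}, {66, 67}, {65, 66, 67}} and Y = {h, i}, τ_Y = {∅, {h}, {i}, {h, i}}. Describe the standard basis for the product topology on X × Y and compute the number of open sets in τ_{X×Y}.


Basis B = {∅ × ∅, {66} × {h}, {66} × {i}, {67} × {h}, {67} × {i}, {65, 66} × {h}, {65, 66} × {i}, {66} × {h, i}, {66, 67} × {h}, {66, 67} × {i}, {67} × {h, i}, {65, 66, 67} × {h}, {65, 66, 67} × {i}, {65, 66} × {h, i}, {66, 67} × {h, i}, {65, 66, 67} × {h, i}}; |τ_{X×Y}| = 36.

Enumerate products U × V with U ∈ τ_X, V ∈ τ_Y (deduplicated):
  ∅ × ∅ = {} (∅)
  {66} × {h} = {(66,h)}
  {66} × {i} = {(66,i)}
  {67} × {h} = {(67,h)}
  {67} × {i} = {(67,i)}
  {65, 66} × {h} = {(65,h), (66,h)}
  {65, 66} × {i} = {(65,i), (66,i)}
  {66} × {h, i} = {(66,h), (66,i)}
  {66, 67} × {h} = {(66,h), (67,h)}
  {66, 67} × {i} = {(66,i), (67,i)}
  {67} × {h, i} = {(67,h), (67,i)}
  {65, 66, 67} × {h} = {(65,h), (66,h), (67,h)}
  {65, 66, 67} × {i} = {(65,i), (66,i), (67,i)}
  {65, 66} × {h, i} = {(65,h), (65,i), (66,h), (66,i)}
  {66, 67} × {h, i} = {(66,h), (66,i), (67,h), (67,i)}
  {65, 66, 67} × {h, i} = {(65,h), (65,i), (66,h), (66,i), (67,h), (67,i)}
These 16 distinct sets form the basis B.
Close under arbitrary unions to get τ_{X×Y}; counting gives |τ_{X×Y}| = 36.


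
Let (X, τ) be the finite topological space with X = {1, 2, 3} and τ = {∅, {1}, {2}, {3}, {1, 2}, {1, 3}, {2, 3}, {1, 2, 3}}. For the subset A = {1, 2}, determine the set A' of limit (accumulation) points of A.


A' = ∅

For each x ∈ X, list the open sets U ∈ τ with x ∈ U, then check whether U ∩ (A ∖ {x}) ≠ ∅ for every such U.
  x = 1: open {1} ∋ x has {1} ∩ (A ∖ {1}) = ∅, so x is NOT a limit point.
  x = 2: open {2} ∋ x has {2} ∩ (A ∖ {2}) = ∅, so x is NOT a limit point.
  x = 3: open {3} ∋ x has {3} ∩ (A ∖ {3}) = ∅, so x is NOT a limit point.
Collecting: A' = ∅.


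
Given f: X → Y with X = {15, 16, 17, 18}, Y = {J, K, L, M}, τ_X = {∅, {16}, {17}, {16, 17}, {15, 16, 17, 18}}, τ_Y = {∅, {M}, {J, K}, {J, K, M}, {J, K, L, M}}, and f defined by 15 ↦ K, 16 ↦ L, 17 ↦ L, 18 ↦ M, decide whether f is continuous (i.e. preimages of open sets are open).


f is NOT continuous.

Compute f^{-1}(U) for each U ∈ τ_Y:
  U = ∅: f^{-1}(U) = ∅ ∈ τ_X ✓.
  U = {M}: f^{-1}(U) = {18} ∉ τ_X ✗.
  U = {J, K}: f^{-1}(U) = {15} ∉ τ_X ✗.
  U = {J, K, M}: f^{-1}(U) = {15, 18} ∉ τ_X ✗.
  U = {J, K, L, M}: f^{-1}(U) = {15, 16, 17, 18} ∈ τ_X ✓.
Found U = {M} with f^{-1}(U) = {18} not in τ_X. Therefore f is NOT continuous.


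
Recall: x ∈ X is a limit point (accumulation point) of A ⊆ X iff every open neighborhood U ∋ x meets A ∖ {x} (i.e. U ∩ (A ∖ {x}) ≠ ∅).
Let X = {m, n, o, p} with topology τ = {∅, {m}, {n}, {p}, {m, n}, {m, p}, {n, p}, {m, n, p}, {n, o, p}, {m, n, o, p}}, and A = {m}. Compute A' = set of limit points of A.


A' = ∅

For each x ∈ X, list the open sets U ∈ τ with x ∈ U, then check whether U ∩ (A ∖ {x}) ≠ ∅ for every such U.
  x = m: open {m} ∋ x has {m} ∩ (A ∖ {m}) = ∅, so x is NOT a limit point.
  x = n: open {n} ∋ x has {n} ∩ (A ∖ {n}) = ∅, so x is NOT a limit point.
  x = o: open {n, o, p} ∋ x has {n, o, p} ∩ (A ∖ {o}) = ∅, so x is NOT a limit point.
  x = p: open {p} ∋ x has {p} ∩ (A ∖ {p}) = ∅, so x is NOT a limit point.
Collecting: A' = ∅.


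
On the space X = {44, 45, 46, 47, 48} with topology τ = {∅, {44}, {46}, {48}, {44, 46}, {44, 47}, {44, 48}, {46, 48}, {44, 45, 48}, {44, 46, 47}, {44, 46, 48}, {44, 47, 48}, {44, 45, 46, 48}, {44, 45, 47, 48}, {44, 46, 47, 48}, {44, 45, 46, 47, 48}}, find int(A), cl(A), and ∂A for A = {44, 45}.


int(A) = {44}, cl(A) = {44, 45, 47}, ∂A = {45, 47}.

Closed sets in (X, τ) are complements of opens:
  closed(X, τ) = {∅, {45}, {46}, {47}, {45, 46}, {45, 47}, {45, 48}, {46, 47}, {44, 45, 47}, {45, 46, 47}, {45, 46, 48}, {45, 47, 48}, {44, 45, 46, 47}, {44, 45, 47, 48}, {45, 46, 47, 48}, {44, 45, 46, 47, 48}}.
int(A) = ⋃ {U ∈ τ : U ⊆ A}. Opens contained in A: ∅, {44}.
Taking the union of these: int(A) = {44}.
cl(A) = ⋂ {C closed : A ⊆ C}. Closed sets containing A: {44, 45, 47}, {44, 45, 46, 47}, {44, 45, 47, 48}, {44, 45, 46, 47, 48}.
Intersecting these: cl(A) = {44, 45, 47}.
∂A = cl(A) ∖ int(A) = {44, 45, 47} ∖ {44} = {45, 47}.


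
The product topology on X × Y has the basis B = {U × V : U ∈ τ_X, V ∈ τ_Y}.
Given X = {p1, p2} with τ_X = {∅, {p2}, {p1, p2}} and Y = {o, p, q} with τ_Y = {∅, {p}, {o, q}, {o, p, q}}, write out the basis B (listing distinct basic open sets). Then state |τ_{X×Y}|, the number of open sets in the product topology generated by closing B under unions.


Basis B = {∅ × ∅, {p2} × {p}, {p1, p2} × {p}, {p2} × {o, q}, {p2} × {o, p, q}, {p1, p2} × {o, q}, {p1, p2} × {o, p, q}}; |τ_{X×Y}| = 9.

Enumerate products U × V with U ∈ τ_X, V ∈ τ_Y (deduplicated):
  ∅ × ∅ = {} (∅)
  {p2} × {p} = {(p2,p)}
  {p1, p2} × {p} = {(p1,p), (p2,p)}
  {p2} × {o, q} = {(p2,o), (p2,q)}
  {p2} × {o, p, q} = {(p2,o), (p2,p), (p2,q)}
  {p1, p2} × {o, q} = {(p1,o), (p1,q), (p2,o), (p2,q)}
  {p1, p2} × {o, p, q} = {(p1,o), (p1,p), (p1,q), (p2,o), (p2,p), (p2,q)}
These 7 distinct sets form the basis B.
Close under arbitrary unions to get τ_{X×Y}; counting gives |τ_{X×Y}| = 9.


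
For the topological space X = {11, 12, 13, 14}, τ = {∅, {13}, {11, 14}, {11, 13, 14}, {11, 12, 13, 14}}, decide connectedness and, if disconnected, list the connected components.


(X, τ) is connected.

Find clopen sets (U ∈ τ with X ∖ U ∈ τ):
  U = ∅, X ∖ U = {11, 12, 13, 14} — both open, so U is clopen.
  U = {11, 12, 13, 14}, X ∖ U = ∅ — both open, so U is clopen.
Only trivial clopens (∅ and X) exist, so (X, τ) is connected.
Compute connected components by grouping points that agree on all clopens:
  component: {11, 12, 13, 14}


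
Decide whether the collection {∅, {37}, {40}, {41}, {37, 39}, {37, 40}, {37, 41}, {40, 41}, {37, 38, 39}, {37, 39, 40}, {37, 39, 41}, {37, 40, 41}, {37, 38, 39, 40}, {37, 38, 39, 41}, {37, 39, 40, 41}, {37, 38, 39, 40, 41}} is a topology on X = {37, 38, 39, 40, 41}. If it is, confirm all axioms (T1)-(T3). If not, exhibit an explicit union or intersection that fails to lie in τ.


τ IS a topology on X.

Axiom (T1): ∅ ∈ τ? Yes; X ∈ τ? Yes.
Axiom (T2/T3): check pairwise unions and intersections of members of τ.
All pairwise intersections and unions checked — each lies in τ. Therefore τ satisfies (T1), (T2), (T3): it IS a topology on X.


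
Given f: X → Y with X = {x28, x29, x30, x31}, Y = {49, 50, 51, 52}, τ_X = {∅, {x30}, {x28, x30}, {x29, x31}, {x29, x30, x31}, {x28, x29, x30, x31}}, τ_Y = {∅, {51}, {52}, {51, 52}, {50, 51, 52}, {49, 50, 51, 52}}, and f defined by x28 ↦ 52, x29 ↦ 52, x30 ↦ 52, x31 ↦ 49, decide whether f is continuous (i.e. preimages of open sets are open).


f is NOT continuous.

Compute f^{-1}(U) for each U ∈ τ_Y:
  U = ∅: f^{-1}(U) = ∅ ∈ τ_X ✓.
  U = {51}: f^{-1}(U) = ∅ ∈ τ_X ✓.
  U = {52}: f^{-1}(U) = {x28, x29, x30} ∉ τ_X ✗.
  U = {51, 52}: f^{-1}(U) = {x28, x29, x30} ∉ τ_X ✗.
  U = {50, 51, 52}: f^{-1}(U) = {x28, x29, x30} ∉ τ_X ✗.
  U = {49, 50, 51, 52}: f^{-1}(U) = {x28, x29, x30, x31} ∈ τ_X ✓.
Found U = {52} with f^{-1}(U) = {x28, x29, x30} not in τ_X. Therefore f is NOT continuous.


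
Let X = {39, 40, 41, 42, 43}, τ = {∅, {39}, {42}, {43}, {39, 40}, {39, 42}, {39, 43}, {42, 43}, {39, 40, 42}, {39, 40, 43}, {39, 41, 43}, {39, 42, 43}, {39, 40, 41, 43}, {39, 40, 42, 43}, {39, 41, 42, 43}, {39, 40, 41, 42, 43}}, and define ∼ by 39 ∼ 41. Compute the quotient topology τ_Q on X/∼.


X/∼ = {[39=41], [40], [42], [43]}; |τ_Q| = 8.

Equivalence classes: [39=41], [40], [42], [43].
Quotient map π: X → X/∼ sends 39 ↦ [39=41], 40 ↦ [40], 41 ↦ [39=41], 42 ↦ [42], 43 ↦ [43].
For each subset V ⊆ X/∼, compute π^{-1}(V) ⊆ X and check whether π^{-1}(V) ∈ τ. V is open in τ_Q iff π^{-1}(V) ∈ τ.
  V = {}: π^{-1}(V) = ∅ ∈ τ ✓.
  V = {[39=41]}: π^{-1}(V) = {39, 41} ∉ τ ✗.
  V = {[40]}: π^{-1}(V) = {40} ∉ τ ✗.
  V = {[39=41], [40]}: π^{-1}(V) = {39, 40, 41} ∉ τ ✗.
  V = {[42]}: π^{-1}(V) = {42} ∈ τ ✓.
  V = {[39=41], [42]}: π^{-1}(V) = {39, 41, 42} ∉ τ ✗.
  V = {[40], [42]}: π^{-1}(V) = {40, 42} ∉ τ ✗.
  V = {[39=41], [40], [42]}: π^{-1}(V) = {39, 40, 41, 42} ∉ τ ✗.
  V = {[43]}: π^{-1}(V) = {43} ∈ τ ✓.
  V = {[39=41], [43]}: π^{-1}(V) = {39, 41, 43} ∈ τ ✓.
  V = {[40], [43]}: π^{-1}(V) = {40, 43} ∉ τ ✗.
  V = {[39=41], [40], [43]}: π^{-1}(V) = {39, 40, 41, 43} ∈ τ ✓.
  V = {[42], [43]}: π^{-1}(V) = {42, 43} ∈ τ ✓.
  V = {[39=41], [42], [43]}: π^{-1}(V) = {39, 41, 42, 43} ∈ τ ✓.
  V = {[40], [42], [43]}: π^{-1}(V) = {40, 42, 43} ∉ τ ✗.
  V = {[39=41], [40], [42], [43]}: π^{-1}(V) = {39, 40, 41, 42, 43} ∈ τ ✓.
Open sets in the quotient: τ_Q = {{}, {[42]}, {[43]}, {[39=41], [43]}, {[39=41], [40], [43]}, {[42], [43]}, {[39=41], [42], [43]}, {[39=41], [40], [42], [43]}} (8 elements).


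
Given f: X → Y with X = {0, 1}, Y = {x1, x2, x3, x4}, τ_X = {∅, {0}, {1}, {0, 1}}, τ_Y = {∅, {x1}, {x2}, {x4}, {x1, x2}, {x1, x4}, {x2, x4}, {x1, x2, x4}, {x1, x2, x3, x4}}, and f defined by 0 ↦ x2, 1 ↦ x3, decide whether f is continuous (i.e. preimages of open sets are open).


f IS continuous.

Compute f^{-1}(U) for each U ∈ τ_Y:
  U = ∅: f^{-1}(U) = ∅ ∈ τ_X ✓.
  U = {x1}: f^{-1}(U) = ∅ ∈ τ_X ✓.
  U = {x2}: f^{-1}(U) = {0} ∈ τ_X ✓.
  U = {x4}: f^{-1}(U) = ∅ ∈ τ_X ✓.
  U = {x1, x2}: f^{-1}(U) = {0} ∈ τ_X ✓.
  U = {x1, x4}: f^{-1}(U) = ∅ ∈ τ_X ✓.
  U = {x2, x4}: f^{-1}(U) = {0} ∈ τ_X ✓.
  U = {x1, x2, x4}: f^{-1}(U) = {0} ∈ τ_X ✓.
  U = {x1, x2, x3, x4}: f^{-1}(U) = {0, 1} ∈ τ_X ✓.
Every preimage lies in τ_X, so f IS continuous.


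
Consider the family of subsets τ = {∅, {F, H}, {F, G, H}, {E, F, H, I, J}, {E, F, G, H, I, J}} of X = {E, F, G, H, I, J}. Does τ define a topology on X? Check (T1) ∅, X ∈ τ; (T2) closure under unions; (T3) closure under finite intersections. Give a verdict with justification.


τ IS a topology on X.

Axiom (T1): ∅ ∈ τ? Yes; X ∈ τ? Yes.
Axiom (T2/T3): check pairwise unions and intersections of members of τ.
All pairwise intersections and unions checked — each lies in τ. Therefore τ satisfies (T1), (T2), (T3): it IS a topology on X.


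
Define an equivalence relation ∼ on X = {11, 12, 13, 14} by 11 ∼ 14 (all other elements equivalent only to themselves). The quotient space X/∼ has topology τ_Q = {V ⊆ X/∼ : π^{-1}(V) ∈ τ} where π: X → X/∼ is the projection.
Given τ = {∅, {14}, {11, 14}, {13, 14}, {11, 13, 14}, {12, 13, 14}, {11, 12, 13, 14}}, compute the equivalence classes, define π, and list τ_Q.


X/∼ = {[11=14], [12], [13]}; |τ_Q| = 4.

Equivalence classes: [11=14], [12], [13].
Quotient map π: X → X/∼ sends 11 ↦ [11=14], 12 ↦ [12], 13 ↦ [13], 14 ↦ [11=14].
For each subset V ⊆ X/∼, compute π^{-1}(V) ⊆ X and check whether π^{-1}(V) ∈ τ. V is open in τ_Q iff π^{-1}(V) ∈ τ.
  V = {}: π^{-1}(V) = ∅ ∈ τ ✓.
  V = {[11=14]}: π^{-1}(V) = {11, 14} ∈ τ ✓.
  V = {[12]}: π^{-1}(V) = {12} ∉ τ ✗.
  V = {[11=14], [12]}: π^{-1}(V) = {11, 12, 14} ∉ τ ✗.
  V = {[13]}: π^{-1}(V) = {13} ∉ τ ✗.
  V = {[11=14], [13]}: π^{-1}(V) = {11, 13, 14} ∈ τ ✓.
  V = {[12], [13]}: π^{-1}(V) = {12, 13} ∉ τ ✗.
  V = {[11=14], [12], [13]}: π^{-1}(V) = {11, 12, 13, 14} ∈ τ ✓.
Open sets in the quotient: τ_Q = {{}, {[11=14]}, {[11=14], [13]}, {[11=14], [12], [13]}} (4 elements).


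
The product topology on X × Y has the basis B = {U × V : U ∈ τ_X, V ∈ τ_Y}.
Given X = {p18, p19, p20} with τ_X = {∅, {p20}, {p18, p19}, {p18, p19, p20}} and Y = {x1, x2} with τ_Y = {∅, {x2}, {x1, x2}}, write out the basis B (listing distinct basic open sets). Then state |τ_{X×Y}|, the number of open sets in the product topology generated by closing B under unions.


Basis B = {∅ × ∅, {p20} × {x2}, {p18, p19} × {x2}, {p20} × {x1, x2}, {p18, p19, p20} × {x2}, {p18, p19} × {x1, x2}, {p18, p19, p20} × {x1, x2}}; |τ_{X×Y}| = 9.

Enumerate products U × V with U ∈ τ_X, V ∈ τ_Y (deduplicated):
  ∅ × ∅ = {} (∅)
  {p20} × {x2} = {(p20,x2)}
  {p18, p19} × {x2} = {(p18,x2), (p19,x2)}
  {p20} × {x1, x2} = {(p20,x1), (p20,x2)}
  {p18, p19, p20} × {x2} = {(p18,x2), (p19,x2), (p20,x2)}
  {p18, p19} × {x1, x2} = {(p18,x1), (p18,x2), (p19,x1), (p19,x2)}
  {p18, p19, p20} × {x1, x2} = {(p18,x1), (p18,x2), (p19,x1), (p19,x2), (p20,x1), (p20,x2)}
These 7 distinct sets form the basis B.
Close under arbitrary unions to get τ_{X×Y}; counting gives |τ_{X×Y}| = 9.


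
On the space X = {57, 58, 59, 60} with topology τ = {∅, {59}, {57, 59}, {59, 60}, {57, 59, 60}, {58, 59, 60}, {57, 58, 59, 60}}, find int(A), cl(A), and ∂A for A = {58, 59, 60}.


int(A) = {58, 59, 60}, cl(A) = {57, 58, 59, 60}, ∂A = {57}.

Closed sets in (X, τ) are complements of opens:
  closed(X, τ) = {∅, {57}, {58}, {57, 58}, {58, 60}, {57, 58, 60}, {57, 58, 59, 60}}.
int(A) = ⋃ {U ∈ τ : U ⊆ A}. Opens contained in A: ∅, {59}, {59, 60}, {58, 59, 60}.
Taking the union of these: int(A) = {58, 59, 60}.
cl(A) = ⋂ {C closed : A ⊆ C}. Closed sets containing A: {57, 58, 59, 60}.
Intersecting these: cl(A) = {57, 58, 59, 60}.
∂A = cl(A) ∖ int(A) = {57, 58, 59, 60} ∖ {58, 59, 60} = {57}.


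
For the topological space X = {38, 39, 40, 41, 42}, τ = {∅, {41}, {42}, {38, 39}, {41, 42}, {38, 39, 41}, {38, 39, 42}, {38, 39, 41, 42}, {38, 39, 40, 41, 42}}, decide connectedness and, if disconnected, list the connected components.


(X, τ) is connected.

Find clopen sets (U ∈ τ with X ∖ U ∈ τ):
  U = ∅, X ∖ U = {38, 39, 40, 41, 42} — both open, so U is clopen.
  U = {38, 39, 40, 41, 42}, X ∖ U = ∅ — both open, so U is clopen.
Only trivial clopens (∅ and X) exist, so (X, τ) is connected.
Compute connected components by grouping points that agree on all clopens:
  component: {38, 39, 40, 41, 42}


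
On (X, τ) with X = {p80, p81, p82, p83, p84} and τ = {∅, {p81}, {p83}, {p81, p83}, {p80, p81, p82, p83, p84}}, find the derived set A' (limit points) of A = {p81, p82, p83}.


A' = {p80, p82, p84}

For each x ∈ X, list the open sets U ∈ τ with x ∈ U, then check whether U ∩ (A ∖ {x}) ≠ ∅ for every such U.
  x = p80: opens ∋ x are {p80, p81, p82, p83, p84}; each meets A ∖ {p80}, so x IS a limit point.
  x = p81: open {p81} ∋ x has {p81} ∩ (A ∖ {p81}) = ∅, so x is NOT a limit point.
  x = p82: opens ∋ x are {p80, p81, p82, p83, p84}; each meets A ∖ {p82}, so x IS a limit point.
  x = p83: open {p83} ∋ x has {p83} ∩ (A ∖ {p83}) = ∅, so x is NOT a limit point.
  x = p84: opens ∋ x are {p80, p81, p82, p83, p84}; each meets A ∖ {p84}, so x IS a limit point.
Collecting: A' = {p80, p82, p84}.


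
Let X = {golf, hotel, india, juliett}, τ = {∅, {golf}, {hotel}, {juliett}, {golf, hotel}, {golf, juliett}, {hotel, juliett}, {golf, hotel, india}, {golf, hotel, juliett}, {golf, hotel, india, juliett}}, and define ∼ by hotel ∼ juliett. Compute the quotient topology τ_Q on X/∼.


X/∼ = {[golf], [hotel=juliett], [india]}; |τ_Q| = 5.

Equivalence classes: [golf], [hotel=juliett], [india].
Quotient map π: X → X/∼ sends golf ↦ [golf], hotel ↦ [hotel=juliett], india ↦ [india], juliett ↦ [hotel=juliett].
For each subset V ⊆ X/∼, compute π^{-1}(V) ⊆ X and check whether π^{-1}(V) ∈ τ. V is open in τ_Q iff π^{-1}(V) ∈ τ.
  V = {}: π^{-1}(V) = ∅ ∈ τ ✓.
  V = {[golf]}: π^{-1}(V) = {golf} ∈ τ ✓.
  V = {[hotel=juliett]}: π^{-1}(V) = {hotel, juliett} ∈ τ ✓.
  V = {[golf], [hotel=juliett]}: π^{-1}(V) = {golf, hotel, juliett} ∈ τ ✓.
  V = {[india]}: π^{-1}(V) = {india} ∉ τ ✗.
  V = {[golf], [india]}: π^{-1}(V) = {golf, india} ∉ τ ✗.
  V = {[hotel=juliett], [india]}: π^{-1}(V) = {hotel, india, juliett} ∉ τ ✗.
  V = {[golf], [hotel=juliett], [india]}: π^{-1}(V) = {golf, hotel, india, juliett} ∈ τ ✓.
Open sets in the quotient: τ_Q = {{}, {[golf]}, {[hotel=juliett]}, {[golf], [hotel=juliett]}, {[golf], [hotel=juliett], [india]}} (5 elements).


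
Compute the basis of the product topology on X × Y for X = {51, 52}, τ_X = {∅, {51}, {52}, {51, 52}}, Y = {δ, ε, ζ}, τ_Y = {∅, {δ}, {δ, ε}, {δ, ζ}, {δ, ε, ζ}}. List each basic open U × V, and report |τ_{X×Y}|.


Basis B = {∅ × ∅, {51} × {δ}, {52} × {δ}, {51} × {δ, ε}, {51} × {δ, ζ}, {51, 52} × {δ}, {52} × {δ, ε}, {52} × {δ, ζ}, {51} × {δ, ε, ζ}, {52} × {δ, ε, ζ}, {51, 52} × {δ, ε}, {51, 52} × {δ, ζ}, {51, 52} × {δ, ε, ζ}}; |τ_{X×Y}| = 25.

Enumerate products U × V with U ∈ τ_X, V ∈ τ_Y (deduplicated):
  ∅ × ∅ = {} (∅)
  {51} × {δ} = {(51,δ)}
  {52} × {δ} = {(52,δ)}
  {51} × {δ, ε} = {(51,δ), (51,ε)}
  {51} × {δ, ζ} = {(51,δ), (51,ζ)}
  {51, 52} × {δ} = {(51,δ), (52,δ)}
  {52} × {δ, ε} = {(52,δ), (52,ε)}
  {52} × {δ, ζ} = {(52,δ), (52,ζ)}
  {51} × {δ, ε, ζ} = {(51,δ), (51,ε), (51,ζ)}
  {52} × {δ, ε, ζ} = {(52,δ), (52,ε), (52,ζ)}
  {51, 52} × {δ, ε} = {(51,δ), (51,ε), (52,δ), (52,ε)}
  {51, 52} × {δ, ζ} = {(51,δ), (51,ζ), (52,δ), (52,ζ)}
  {51, 52} × {δ, ε, ζ} = {(51,δ), (51,ε), (51,ζ), (52,δ), (52,ε), (52,ζ)}
These 13 distinct sets form the basis B.
Close under arbitrary unions to get τ_{X×Y}; counting gives |τ_{X×Y}| = 25.


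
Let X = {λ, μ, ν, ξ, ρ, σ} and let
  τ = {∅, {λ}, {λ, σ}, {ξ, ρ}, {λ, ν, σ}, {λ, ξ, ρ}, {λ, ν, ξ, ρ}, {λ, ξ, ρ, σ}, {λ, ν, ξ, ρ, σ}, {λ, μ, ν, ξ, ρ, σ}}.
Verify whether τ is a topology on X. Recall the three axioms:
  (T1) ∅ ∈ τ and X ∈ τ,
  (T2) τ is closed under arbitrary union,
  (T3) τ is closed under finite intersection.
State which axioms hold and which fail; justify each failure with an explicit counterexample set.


τ is NOT a topology on X.

Axiom (T1): ∅ ∈ τ? Yes; X ∈ τ? Yes.
Axiom (T2/T3): check pairwise unions and intersections of members of τ.
Counterexample for (T3): {λ, ν, σ} ∩ {λ, ν, ξ, ρ} = {λ, ν} ∉ τ. Therefore τ is NOT a topology.


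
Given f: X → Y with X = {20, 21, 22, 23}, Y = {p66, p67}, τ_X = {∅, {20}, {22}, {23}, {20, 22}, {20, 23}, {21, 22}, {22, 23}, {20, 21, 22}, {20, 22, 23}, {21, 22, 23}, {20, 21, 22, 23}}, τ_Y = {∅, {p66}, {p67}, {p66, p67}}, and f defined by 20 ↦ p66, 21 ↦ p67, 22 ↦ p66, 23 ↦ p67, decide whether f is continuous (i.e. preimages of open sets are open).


f is NOT continuous.

Compute f^{-1}(U) for each U ∈ τ_Y:
  U = ∅: f^{-1}(U) = ∅ ∈ τ_X ✓.
  U = {p66}: f^{-1}(U) = {20, 22} ∈ τ_X ✓.
  U = {p67}: f^{-1}(U) = {21, 23} ∉ τ_X ✗.
  U = {p66, p67}: f^{-1}(U) = {20, 21, 22, 23} ∈ τ_X ✓.
Found U = {p67} with f^{-1}(U) = {21, 23} not in τ_X. Therefore f is NOT continuous.


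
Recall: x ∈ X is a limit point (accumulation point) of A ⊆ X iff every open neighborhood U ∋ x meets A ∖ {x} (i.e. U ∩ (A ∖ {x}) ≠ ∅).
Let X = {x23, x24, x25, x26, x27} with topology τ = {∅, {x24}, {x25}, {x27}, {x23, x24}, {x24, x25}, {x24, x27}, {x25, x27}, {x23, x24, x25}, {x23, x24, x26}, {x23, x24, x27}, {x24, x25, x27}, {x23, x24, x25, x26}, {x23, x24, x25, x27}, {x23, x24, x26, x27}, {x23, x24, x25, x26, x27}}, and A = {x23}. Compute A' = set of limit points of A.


A' = {x26}

For each x ∈ X, list the open sets U ∈ τ with x ∈ U, then check whether U ∩ (A ∖ {x}) ≠ ∅ for every such U.
  x = x23: open {x23, x24} ∋ x has {x23, x24} ∩ (A ∖ {x23}) = ∅, so x is NOT a limit point.
  x = x24: open {x24} ∋ x has {x24} ∩ (A ∖ {x24}) = ∅, so x is NOT a limit point.
  x = x25: open {x25} ∋ x has {x25} ∩ (A ∖ {x25}) = ∅, so x is NOT a limit point.
  x = x26: opens ∋ x are {x23, x24, x26}, {x23, x24, x25, x26}, {x23, x24, x26, x27}, {x23, x24, x25, x26, x27}; each meets A ∖ {x26}, so x IS a limit point.
  x = x27: open {x27} ∋ x has {x27} ∩ (A ∖ {x27}) = ∅, so x is NOT a limit point.
Collecting: A' = {x26}.


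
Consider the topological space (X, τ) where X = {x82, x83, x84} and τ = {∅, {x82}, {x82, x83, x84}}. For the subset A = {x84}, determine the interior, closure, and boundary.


int(A) = ∅, cl(A) = {x83, x84}, ∂A = {x83, x84}.

Closed sets in (X, τ) are complements of opens:
  closed(X, τ) = {∅, {x83, x84}, {x82, x83, x84}}.
int(A) = ⋃ {U ∈ τ : U ⊆ A}. Opens contained in A: ∅.
Taking the union of these: int(A) = ∅.
cl(A) = ⋂ {C closed : A ⊆ C}. Closed sets containing A: {x83, x84}, {x82, x83, x84}.
Intersecting these: cl(A) = {x83, x84}.
∂A = cl(A) ∖ int(A) = {x83, x84} ∖ ∅ = {x83, x84}.


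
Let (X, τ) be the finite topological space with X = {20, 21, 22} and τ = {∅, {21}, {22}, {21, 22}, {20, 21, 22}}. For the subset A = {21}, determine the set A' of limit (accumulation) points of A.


A' = {20}

For each x ∈ X, list the open sets U ∈ τ with x ∈ U, then check whether U ∩ (A ∖ {x}) ≠ ∅ for every such U.
  x = 20: opens ∋ x are {20, 21, 22}; each meets A ∖ {20}, so x IS a limit point.
  x = 21: open {21} ∋ x has {21} ∩ (A ∖ {21}) = ∅, so x is NOT a limit point.
  x = 22: open {22} ∋ x has {22} ∩ (A ∖ {22}) = ∅, so x is NOT a limit point.
Collecting: A' = {20}.


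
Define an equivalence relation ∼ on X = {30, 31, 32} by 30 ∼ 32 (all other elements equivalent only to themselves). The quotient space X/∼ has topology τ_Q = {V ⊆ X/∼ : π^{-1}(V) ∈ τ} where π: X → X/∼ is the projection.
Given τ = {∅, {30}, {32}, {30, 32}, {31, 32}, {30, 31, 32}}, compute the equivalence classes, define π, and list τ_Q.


X/∼ = {[30=32], [31]}; |τ_Q| = 3.

Equivalence classes: [30=32], [31].
Quotient map π: X → X/∼ sends 30 ↦ [30=32], 31 ↦ [31], 32 ↦ [30=32].
For each subset V ⊆ X/∼, compute π^{-1}(V) ⊆ X and check whether π^{-1}(V) ∈ τ. V is open in τ_Q iff π^{-1}(V) ∈ τ.
  V = {}: π^{-1}(V) = ∅ ∈ τ ✓.
  V = {[30=32]}: π^{-1}(V) = {30, 32} ∈ τ ✓.
  V = {[31]}: π^{-1}(V) = {31} ∉ τ ✗.
  V = {[30=32], [31]}: π^{-1}(V) = {30, 31, 32} ∈ τ ✓.
Open sets in the quotient: τ_Q = {{}, {[30=32]}, {[30=32], [31]}} (3 elements).


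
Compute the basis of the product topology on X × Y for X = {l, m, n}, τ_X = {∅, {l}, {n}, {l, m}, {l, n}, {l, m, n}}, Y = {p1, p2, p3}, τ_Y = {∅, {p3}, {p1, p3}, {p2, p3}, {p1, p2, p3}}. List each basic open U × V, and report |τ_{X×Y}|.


Basis B = {∅ × ∅, {l} × {p3}, {n} × {p3}, {l} × {p1, p3}, {l} × {p2, p3}, {l, m} × {p3}, {l, n} × {p3}, {n} × {p1, p3}, {n} × {p2, p3}, {l} × {p1, p2, p3}, {l, m, n} × {p3}, {n} × {p1, p2, p3}, {l, m} × {p1, p3}, {l, n} × {p1, p3}, {l, m} × {p2, p3}, {l, n} × {p2, p3}, {l, m} × {p1, p2, p3}, {l, n} × {p1, p2, p3}, {l, m, n} × {p1, p3}, {l, m, n} × {p2, p3}, {l, m, n} × {p1, p2, p3}}; |τ_{X×Y}| = 70.

Enumerate products U × V with U ∈ τ_X, V ∈ τ_Y (deduplicated):
  ∅ × ∅ = {} (∅)
  {l} × {p3} = {(l,p3)}
  {n} × {p3} = {(n,p3)}
  {l} × {p1, p3} = {(l,p1), (l,p3)}
  {l} × {p2, p3} = {(l,p2), (l,p3)}
  {l, m} × {p3} = {(l,p3), (m,p3)}
  {l, n} × {p3} = {(l,p3), (n,p3)}
  {n} × {p1, p3} = {(n,p1), (n,p3)}
  {n} × {p2, p3} = {(n,p2), (n,p3)}
  {l} × {p1, p2, p3} = {(l,p1), (l,p2), (l,p3)}
  {l, m, n} × {p3} = {(l,p3), (m,p3), (n,p3)}
  {n} × {p1, p2, p3} = {(n,p1), (n,p2), (n,p3)}
  {l, m} × {p1, p3} = {(l,p1), (l,p3), (m,p1), (m,p3)}
  {l, n} × {p1, p3} = {(l,p1), (l,p3), (n,p1), (n,p3)}
  {l, m} × {p2, p3} = {(l,p2), (l,p3), (m,p2), (m,p3)}
  {l, n} × {p2, p3} = {(l,p2), (l,p3), (n,p2), (n,p3)}
  {l, m} × {p1, p2, p3} = {(l,p1), (l,p2), (l,p3), (m,p1), (m,p2), (m,p3)}
  {l, n} × {p1, p2, p3} = {(l,p1), (l,p2), (l,p3), (n,p1), (n,p2), (n,p3)}
  {l, m, n} × {p1, p3} = {(l,p1), (l,p3), (m,p1), (m,p3), (n,p1), (n,p3)}
  {l, m, n} × {p2, p3} = {(l,p2), (l,p3), (m,p2), (m,p3), (n,p2), (n,p3)}
  {l, m, n} × {p1, p2, p3} = {(l,p1), (l,p2), (l,p3), (m,p1), (m,p2), (m,p3), (n,p1), (n,p2), (n,p3)}
These 21 distinct sets form the basis B.
Close under arbitrary unions to get τ_{X×Y}; counting gives |τ_{X×Y}| = 70.


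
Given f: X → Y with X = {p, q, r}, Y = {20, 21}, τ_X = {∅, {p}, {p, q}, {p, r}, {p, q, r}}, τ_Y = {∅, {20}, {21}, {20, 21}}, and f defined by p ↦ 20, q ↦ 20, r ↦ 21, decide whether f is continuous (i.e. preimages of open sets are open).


f is NOT continuous.

Compute f^{-1}(U) for each U ∈ τ_Y:
  U = ∅: f^{-1}(U) = ∅ ∈ τ_X ✓.
  U = {20}: f^{-1}(U) = {p, q} ∈ τ_X ✓.
  U = {21}: f^{-1}(U) = {r} ∉ τ_X ✗.
  U = {20, 21}: f^{-1}(U) = {p, q, r} ∈ τ_X ✓.
Found U = {21} with f^{-1}(U) = {r} not in τ_X. Therefore f is NOT continuous.


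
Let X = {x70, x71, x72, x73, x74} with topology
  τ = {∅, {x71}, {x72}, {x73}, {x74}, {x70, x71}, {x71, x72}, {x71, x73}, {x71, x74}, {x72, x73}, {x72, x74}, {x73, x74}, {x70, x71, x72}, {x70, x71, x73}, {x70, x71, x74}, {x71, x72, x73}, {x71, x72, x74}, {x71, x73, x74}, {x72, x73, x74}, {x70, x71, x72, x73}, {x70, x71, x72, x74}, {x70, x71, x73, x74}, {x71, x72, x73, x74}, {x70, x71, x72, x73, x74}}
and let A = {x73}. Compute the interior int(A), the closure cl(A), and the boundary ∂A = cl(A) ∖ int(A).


int(A) = {x73}, cl(A) = {x73}, ∂A = ∅.

Closed sets in (X, τ) are complements of opens:
  closed(X, τ) = {∅, {x70}, {x72}, {x73}, {x74}, {x70, x71}, {x70, x72}, {x70, x73}, {x70, x74}, {x72, x73}, {x72, x74}, {x73, x74}, {x70, x71, x72}, {x70, x71, x73}, {x70, x71, x74}, {x70, x72, x73}, {x70, x72, x74}, {x70, x73, x74}, {x72, x73, x74}, {x70, x71, x72, x73}, {x70, x71, x72, x74}, {x70, x71, x73, x74}, {x70, x72, x73, x74}, {x70, x71, x72, x73, x74}}.
int(A) = ⋃ {U ∈ τ : U ⊆ A}. Opens contained in A: ∅, {x73}.
Taking the union of these: int(A) = {x73}.
cl(A) = ⋂ {C closed : A ⊆ C}. Closed sets containing A: {x73}, {x70, x73}, {x72, x73}, {x73, x74}, {x70, x71, x73}, {x70, x72, x73}, {x70, x73, x74}, {x72, x73, x74}, {x70, x71, x72, x73}, {x70, x71, x73, x74}, {x70, x72, x73, x74}, {x70, x71, x72, x73, x74}.
Intersecting these: cl(A) = {x73}.
∂A = cl(A) ∖ int(A) = {x73} ∖ {x73} = ∅.
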